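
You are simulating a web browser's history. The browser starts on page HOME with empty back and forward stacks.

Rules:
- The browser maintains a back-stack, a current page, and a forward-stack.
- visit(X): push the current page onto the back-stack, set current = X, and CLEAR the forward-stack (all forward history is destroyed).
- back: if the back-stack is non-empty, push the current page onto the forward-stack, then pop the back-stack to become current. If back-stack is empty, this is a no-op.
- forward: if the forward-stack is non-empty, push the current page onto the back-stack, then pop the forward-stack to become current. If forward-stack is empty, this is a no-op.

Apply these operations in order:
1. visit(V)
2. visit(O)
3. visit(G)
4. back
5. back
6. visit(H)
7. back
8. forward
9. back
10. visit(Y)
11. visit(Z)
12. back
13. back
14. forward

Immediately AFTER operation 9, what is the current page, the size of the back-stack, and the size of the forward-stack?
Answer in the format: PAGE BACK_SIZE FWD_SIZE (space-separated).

After 1 (visit(V)): cur=V back=1 fwd=0
After 2 (visit(O)): cur=O back=2 fwd=0
After 3 (visit(G)): cur=G back=3 fwd=0
After 4 (back): cur=O back=2 fwd=1
After 5 (back): cur=V back=1 fwd=2
After 6 (visit(H)): cur=H back=2 fwd=0
After 7 (back): cur=V back=1 fwd=1
After 8 (forward): cur=H back=2 fwd=0
After 9 (back): cur=V back=1 fwd=1

V 1 1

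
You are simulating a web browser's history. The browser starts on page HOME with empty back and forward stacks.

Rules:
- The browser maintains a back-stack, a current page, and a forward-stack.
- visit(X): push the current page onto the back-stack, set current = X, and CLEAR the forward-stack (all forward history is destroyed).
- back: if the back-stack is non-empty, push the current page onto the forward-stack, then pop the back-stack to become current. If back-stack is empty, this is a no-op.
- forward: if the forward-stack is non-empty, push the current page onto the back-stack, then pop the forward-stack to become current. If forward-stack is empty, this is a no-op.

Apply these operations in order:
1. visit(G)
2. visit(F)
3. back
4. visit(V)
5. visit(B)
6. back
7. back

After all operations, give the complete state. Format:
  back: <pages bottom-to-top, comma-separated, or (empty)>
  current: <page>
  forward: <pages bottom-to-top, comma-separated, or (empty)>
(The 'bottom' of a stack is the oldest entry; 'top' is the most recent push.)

After 1 (visit(G)): cur=G back=1 fwd=0
After 2 (visit(F)): cur=F back=2 fwd=0
After 3 (back): cur=G back=1 fwd=1
After 4 (visit(V)): cur=V back=2 fwd=0
After 5 (visit(B)): cur=B back=3 fwd=0
After 6 (back): cur=V back=2 fwd=1
After 7 (back): cur=G back=1 fwd=2

Answer: back: HOME
current: G
forward: B,V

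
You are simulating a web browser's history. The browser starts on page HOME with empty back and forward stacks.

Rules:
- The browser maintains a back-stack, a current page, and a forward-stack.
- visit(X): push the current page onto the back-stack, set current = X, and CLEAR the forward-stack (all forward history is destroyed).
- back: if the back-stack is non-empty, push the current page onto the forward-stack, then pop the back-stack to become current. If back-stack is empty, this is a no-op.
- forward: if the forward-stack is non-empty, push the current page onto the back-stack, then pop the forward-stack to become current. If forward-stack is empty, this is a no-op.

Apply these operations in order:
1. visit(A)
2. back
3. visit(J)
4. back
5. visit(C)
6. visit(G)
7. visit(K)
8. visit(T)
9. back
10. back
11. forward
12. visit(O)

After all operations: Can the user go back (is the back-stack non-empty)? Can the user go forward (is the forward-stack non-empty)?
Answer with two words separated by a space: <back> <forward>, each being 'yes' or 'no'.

Answer: yes no

Derivation:
After 1 (visit(A)): cur=A back=1 fwd=0
After 2 (back): cur=HOME back=0 fwd=1
After 3 (visit(J)): cur=J back=1 fwd=0
After 4 (back): cur=HOME back=0 fwd=1
After 5 (visit(C)): cur=C back=1 fwd=0
After 6 (visit(G)): cur=G back=2 fwd=0
After 7 (visit(K)): cur=K back=3 fwd=0
After 8 (visit(T)): cur=T back=4 fwd=0
After 9 (back): cur=K back=3 fwd=1
After 10 (back): cur=G back=2 fwd=2
After 11 (forward): cur=K back=3 fwd=1
After 12 (visit(O)): cur=O back=4 fwd=0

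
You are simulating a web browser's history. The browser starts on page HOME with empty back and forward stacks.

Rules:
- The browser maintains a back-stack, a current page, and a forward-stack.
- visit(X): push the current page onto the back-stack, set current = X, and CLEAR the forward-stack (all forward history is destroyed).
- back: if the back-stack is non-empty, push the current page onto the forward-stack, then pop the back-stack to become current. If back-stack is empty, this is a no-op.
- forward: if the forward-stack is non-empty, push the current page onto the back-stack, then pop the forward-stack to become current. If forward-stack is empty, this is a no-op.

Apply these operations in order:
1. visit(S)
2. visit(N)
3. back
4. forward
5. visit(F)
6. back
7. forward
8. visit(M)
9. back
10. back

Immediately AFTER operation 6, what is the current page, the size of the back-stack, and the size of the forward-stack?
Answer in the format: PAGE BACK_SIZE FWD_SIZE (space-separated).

After 1 (visit(S)): cur=S back=1 fwd=0
After 2 (visit(N)): cur=N back=2 fwd=0
After 3 (back): cur=S back=1 fwd=1
After 4 (forward): cur=N back=2 fwd=0
After 5 (visit(F)): cur=F back=3 fwd=0
After 6 (back): cur=N back=2 fwd=1

N 2 1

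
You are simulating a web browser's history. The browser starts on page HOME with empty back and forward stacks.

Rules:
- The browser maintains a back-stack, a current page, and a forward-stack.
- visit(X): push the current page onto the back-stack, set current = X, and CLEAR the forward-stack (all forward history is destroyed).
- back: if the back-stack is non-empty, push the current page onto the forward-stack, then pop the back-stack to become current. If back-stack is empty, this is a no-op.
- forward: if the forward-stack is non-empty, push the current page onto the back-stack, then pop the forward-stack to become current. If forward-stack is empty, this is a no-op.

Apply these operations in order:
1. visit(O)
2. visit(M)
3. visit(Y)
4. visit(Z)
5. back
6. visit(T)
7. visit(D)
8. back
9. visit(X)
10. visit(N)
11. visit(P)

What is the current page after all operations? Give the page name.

After 1 (visit(O)): cur=O back=1 fwd=0
After 2 (visit(M)): cur=M back=2 fwd=0
After 3 (visit(Y)): cur=Y back=3 fwd=0
After 4 (visit(Z)): cur=Z back=4 fwd=0
After 5 (back): cur=Y back=3 fwd=1
After 6 (visit(T)): cur=T back=4 fwd=0
After 7 (visit(D)): cur=D back=5 fwd=0
After 8 (back): cur=T back=4 fwd=1
After 9 (visit(X)): cur=X back=5 fwd=0
After 10 (visit(N)): cur=N back=6 fwd=0
After 11 (visit(P)): cur=P back=7 fwd=0

Answer: P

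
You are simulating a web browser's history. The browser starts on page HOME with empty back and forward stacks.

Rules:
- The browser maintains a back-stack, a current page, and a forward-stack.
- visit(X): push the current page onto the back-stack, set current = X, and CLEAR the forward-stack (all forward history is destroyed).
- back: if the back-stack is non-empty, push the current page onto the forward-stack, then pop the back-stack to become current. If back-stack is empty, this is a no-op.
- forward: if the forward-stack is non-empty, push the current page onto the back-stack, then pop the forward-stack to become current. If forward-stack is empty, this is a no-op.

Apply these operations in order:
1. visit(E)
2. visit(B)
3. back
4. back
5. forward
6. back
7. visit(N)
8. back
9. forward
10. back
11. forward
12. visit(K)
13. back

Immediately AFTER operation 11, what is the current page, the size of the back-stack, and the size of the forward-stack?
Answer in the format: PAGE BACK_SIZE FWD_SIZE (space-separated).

After 1 (visit(E)): cur=E back=1 fwd=0
After 2 (visit(B)): cur=B back=2 fwd=0
After 3 (back): cur=E back=1 fwd=1
After 4 (back): cur=HOME back=0 fwd=2
After 5 (forward): cur=E back=1 fwd=1
After 6 (back): cur=HOME back=0 fwd=2
After 7 (visit(N)): cur=N back=1 fwd=0
After 8 (back): cur=HOME back=0 fwd=1
After 9 (forward): cur=N back=1 fwd=0
After 10 (back): cur=HOME back=0 fwd=1
After 11 (forward): cur=N back=1 fwd=0

N 1 0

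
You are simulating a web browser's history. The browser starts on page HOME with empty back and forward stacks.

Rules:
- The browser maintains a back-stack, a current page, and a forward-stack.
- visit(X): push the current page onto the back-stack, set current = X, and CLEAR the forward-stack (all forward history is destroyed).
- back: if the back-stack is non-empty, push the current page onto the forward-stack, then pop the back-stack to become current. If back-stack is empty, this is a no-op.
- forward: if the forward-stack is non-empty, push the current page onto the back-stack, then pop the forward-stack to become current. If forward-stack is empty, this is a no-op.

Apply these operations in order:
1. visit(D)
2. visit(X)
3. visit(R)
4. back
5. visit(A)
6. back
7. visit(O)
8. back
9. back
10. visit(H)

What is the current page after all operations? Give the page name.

Answer: H

Derivation:
After 1 (visit(D)): cur=D back=1 fwd=0
After 2 (visit(X)): cur=X back=2 fwd=0
After 3 (visit(R)): cur=R back=3 fwd=0
After 4 (back): cur=X back=2 fwd=1
After 5 (visit(A)): cur=A back=3 fwd=0
After 6 (back): cur=X back=2 fwd=1
After 7 (visit(O)): cur=O back=3 fwd=0
After 8 (back): cur=X back=2 fwd=1
After 9 (back): cur=D back=1 fwd=2
After 10 (visit(H)): cur=H back=2 fwd=0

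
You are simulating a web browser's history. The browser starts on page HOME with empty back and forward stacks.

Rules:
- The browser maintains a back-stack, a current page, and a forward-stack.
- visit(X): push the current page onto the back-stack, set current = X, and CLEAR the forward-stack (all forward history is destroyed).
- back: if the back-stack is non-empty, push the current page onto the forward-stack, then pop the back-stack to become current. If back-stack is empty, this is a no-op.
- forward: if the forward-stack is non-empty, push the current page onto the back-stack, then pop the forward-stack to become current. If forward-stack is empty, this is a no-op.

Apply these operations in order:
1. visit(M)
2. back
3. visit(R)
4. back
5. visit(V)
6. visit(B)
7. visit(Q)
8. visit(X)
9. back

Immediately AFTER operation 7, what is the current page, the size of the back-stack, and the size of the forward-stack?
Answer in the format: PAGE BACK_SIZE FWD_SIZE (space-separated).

After 1 (visit(M)): cur=M back=1 fwd=0
After 2 (back): cur=HOME back=0 fwd=1
After 3 (visit(R)): cur=R back=1 fwd=0
After 4 (back): cur=HOME back=0 fwd=1
After 5 (visit(V)): cur=V back=1 fwd=0
After 6 (visit(B)): cur=B back=2 fwd=0
After 7 (visit(Q)): cur=Q back=3 fwd=0

Q 3 0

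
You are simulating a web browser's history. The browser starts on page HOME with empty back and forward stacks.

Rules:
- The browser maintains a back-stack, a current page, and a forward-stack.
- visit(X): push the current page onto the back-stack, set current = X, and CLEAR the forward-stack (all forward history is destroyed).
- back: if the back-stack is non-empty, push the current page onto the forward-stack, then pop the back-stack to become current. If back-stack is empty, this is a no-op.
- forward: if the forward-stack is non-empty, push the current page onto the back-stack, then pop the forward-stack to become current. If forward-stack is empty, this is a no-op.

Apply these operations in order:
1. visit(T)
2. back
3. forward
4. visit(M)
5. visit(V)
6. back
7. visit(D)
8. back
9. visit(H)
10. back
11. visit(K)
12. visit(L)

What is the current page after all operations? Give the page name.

After 1 (visit(T)): cur=T back=1 fwd=0
After 2 (back): cur=HOME back=0 fwd=1
After 3 (forward): cur=T back=1 fwd=0
After 4 (visit(M)): cur=M back=2 fwd=0
After 5 (visit(V)): cur=V back=3 fwd=0
After 6 (back): cur=M back=2 fwd=1
After 7 (visit(D)): cur=D back=3 fwd=0
After 8 (back): cur=M back=2 fwd=1
After 9 (visit(H)): cur=H back=3 fwd=0
After 10 (back): cur=M back=2 fwd=1
After 11 (visit(K)): cur=K back=3 fwd=0
After 12 (visit(L)): cur=L back=4 fwd=0

Answer: L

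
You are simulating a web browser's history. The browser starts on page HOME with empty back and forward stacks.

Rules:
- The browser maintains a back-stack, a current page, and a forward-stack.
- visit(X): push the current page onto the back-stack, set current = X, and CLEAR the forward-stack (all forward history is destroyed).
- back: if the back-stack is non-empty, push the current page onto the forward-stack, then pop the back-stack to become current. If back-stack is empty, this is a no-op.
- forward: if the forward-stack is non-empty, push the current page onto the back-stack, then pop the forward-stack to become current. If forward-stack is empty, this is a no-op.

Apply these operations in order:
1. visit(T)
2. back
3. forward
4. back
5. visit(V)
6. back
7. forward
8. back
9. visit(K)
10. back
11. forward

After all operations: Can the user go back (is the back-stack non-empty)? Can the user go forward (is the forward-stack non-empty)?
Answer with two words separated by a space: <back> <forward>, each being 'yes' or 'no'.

Answer: yes no

Derivation:
After 1 (visit(T)): cur=T back=1 fwd=0
After 2 (back): cur=HOME back=0 fwd=1
After 3 (forward): cur=T back=1 fwd=0
After 4 (back): cur=HOME back=0 fwd=1
After 5 (visit(V)): cur=V back=1 fwd=0
After 6 (back): cur=HOME back=0 fwd=1
After 7 (forward): cur=V back=1 fwd=0
After 8 (back): cur=HOME back=0 fwd=1
After 9 (visit(K)): cur=K back=1 fwd=0
After 10 (back): cur=HOME back=0 fwd=1
After 11 (forward): cur=K back=1 fwd=0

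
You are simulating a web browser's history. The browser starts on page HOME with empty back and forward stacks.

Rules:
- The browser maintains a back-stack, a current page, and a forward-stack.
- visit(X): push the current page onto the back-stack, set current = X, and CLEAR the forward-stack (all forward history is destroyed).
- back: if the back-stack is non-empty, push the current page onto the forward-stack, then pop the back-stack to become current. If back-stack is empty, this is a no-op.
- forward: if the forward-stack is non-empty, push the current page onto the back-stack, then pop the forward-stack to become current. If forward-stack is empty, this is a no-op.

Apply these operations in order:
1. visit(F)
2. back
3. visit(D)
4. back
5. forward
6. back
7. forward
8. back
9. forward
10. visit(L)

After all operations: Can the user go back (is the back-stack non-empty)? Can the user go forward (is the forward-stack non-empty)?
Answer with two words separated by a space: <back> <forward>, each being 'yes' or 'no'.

After 1 (visit(F)): cur=F back=1 fwd=0
After 2 (back): cur=HOME back=0 fwd=1
After 3 (visit(D)): cur=D back=1 fwd=0
After 4 (back): cur=HOME back=0 fwd=1
After 5 (forward): cur=D back=1 fwd=0
After 6 (back): cur=HOME back=0 fwd=1
After 7 (forward): cur=D back=1 fwd=0
After 8 (back): cur=HOME back=0 fwd=1
After 9 (forward): cur=D back=1 fwd=0
After 10 (visit(L)): cur=L back=2 fwd=0

Answer: yes no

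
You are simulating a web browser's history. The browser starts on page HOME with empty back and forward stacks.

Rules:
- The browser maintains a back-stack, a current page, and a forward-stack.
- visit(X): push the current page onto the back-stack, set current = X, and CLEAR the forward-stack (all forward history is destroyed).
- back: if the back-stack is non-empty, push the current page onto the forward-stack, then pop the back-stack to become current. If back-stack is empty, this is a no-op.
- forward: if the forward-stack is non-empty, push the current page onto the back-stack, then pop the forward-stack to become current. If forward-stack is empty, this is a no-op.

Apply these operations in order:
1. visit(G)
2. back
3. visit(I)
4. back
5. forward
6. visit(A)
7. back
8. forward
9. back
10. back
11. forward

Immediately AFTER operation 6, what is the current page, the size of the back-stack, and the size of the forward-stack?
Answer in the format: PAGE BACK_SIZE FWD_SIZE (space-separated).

After 1 (visit(G)): cur=G back=1 fwd=0
After 2 (back): cur=HOME back=0 fwd=1
After 3 (visit(I)): cur=I back=1 fwd=0
After 4 (back): cur=HOME back=0 fwd=1
After 5 (forward): cur=I back=1 fwd=0
After 6 (visit(A)): cur=A back=2 fwd=0

A 2 0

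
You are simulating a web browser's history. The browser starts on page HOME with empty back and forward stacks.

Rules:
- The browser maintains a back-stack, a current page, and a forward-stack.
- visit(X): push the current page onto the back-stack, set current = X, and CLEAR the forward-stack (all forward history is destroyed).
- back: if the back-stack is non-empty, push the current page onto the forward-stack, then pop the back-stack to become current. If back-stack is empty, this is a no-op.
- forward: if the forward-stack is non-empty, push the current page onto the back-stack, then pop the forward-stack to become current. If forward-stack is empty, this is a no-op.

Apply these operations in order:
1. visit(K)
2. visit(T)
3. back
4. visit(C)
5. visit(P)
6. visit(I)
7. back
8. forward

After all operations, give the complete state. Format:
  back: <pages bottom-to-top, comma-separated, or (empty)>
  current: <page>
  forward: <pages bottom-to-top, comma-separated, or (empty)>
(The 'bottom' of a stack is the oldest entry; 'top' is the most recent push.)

Answer: back: HOME,K,C,P
current: I
forward: (empty)

Derivation:
After 1 (visit(K)): cur=K back=1 fwd=0
After 2 (visit(T)): cur=T back=2 fwd=0
After 3 (back): cur=K back=1 fwd=1
After 4 (visit(C)): cur=C back=2 fwd=0
After 5 (visit(P)): cur=P back=3 fwd=0
After 6 (visit(I)): cur=I back=4 fwd=0
After 7 (back): cur=P back=3 fwd=1
After 8 (forward): cur=I back=4 fwd=0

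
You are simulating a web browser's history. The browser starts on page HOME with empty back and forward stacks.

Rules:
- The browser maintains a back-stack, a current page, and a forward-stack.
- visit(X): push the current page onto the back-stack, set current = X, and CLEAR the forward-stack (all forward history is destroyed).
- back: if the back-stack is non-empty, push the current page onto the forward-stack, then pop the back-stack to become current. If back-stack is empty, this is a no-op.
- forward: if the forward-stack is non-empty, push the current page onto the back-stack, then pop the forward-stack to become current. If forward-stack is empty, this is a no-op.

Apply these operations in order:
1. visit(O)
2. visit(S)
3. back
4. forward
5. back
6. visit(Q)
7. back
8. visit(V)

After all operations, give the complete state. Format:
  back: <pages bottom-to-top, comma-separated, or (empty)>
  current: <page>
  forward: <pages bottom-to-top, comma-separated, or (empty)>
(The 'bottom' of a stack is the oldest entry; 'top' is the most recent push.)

Answer: back: HOME,O
current: V
forward: (empty)

Derivation:
After 1 (visit(O)): cur=O back=1 fwd=0
After 2 (visit(S)): cur=S back=2 fwd=0
After 3 (back): cur=O back=1 fwd=1
After 4 (forward): cur=S back=2 fwd=0
After 5 (back): cur=O back=1 fwd=1
After 6 (visit(Q)): cur=Q back=2 fwd=0
After 7 (back): cur=O back=1 fwd=1
After 8 (visit(V)): cur=V back=2 fwd=0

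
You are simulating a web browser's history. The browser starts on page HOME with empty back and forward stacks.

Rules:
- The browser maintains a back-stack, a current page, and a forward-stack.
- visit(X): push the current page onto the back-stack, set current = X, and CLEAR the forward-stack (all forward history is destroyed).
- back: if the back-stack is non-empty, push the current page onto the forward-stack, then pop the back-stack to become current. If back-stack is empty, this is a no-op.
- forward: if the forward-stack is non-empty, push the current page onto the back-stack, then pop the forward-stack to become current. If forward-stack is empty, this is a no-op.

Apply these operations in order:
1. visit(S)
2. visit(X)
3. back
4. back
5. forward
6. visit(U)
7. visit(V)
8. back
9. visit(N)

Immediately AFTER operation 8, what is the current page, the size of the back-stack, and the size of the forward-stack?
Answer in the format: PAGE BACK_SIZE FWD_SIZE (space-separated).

After 1 (visit(S)): cur=S back=1 fwd=0
After 2 (visit(X)): cur=X back=2 fwd=0
After 3 (back): cur=S back=1 fwd=1
After 4 (back): cur=HOME back=0 fwd=2
After 5 (forward): cur=S back=1 fwd=1
After 6 (visit(U)): cur=U back=2 fwd=0
After 7 (visit(V)): cur=V back=3 fwd=0
After 8 (back): cur=U back=2 fwd=1

U 2 1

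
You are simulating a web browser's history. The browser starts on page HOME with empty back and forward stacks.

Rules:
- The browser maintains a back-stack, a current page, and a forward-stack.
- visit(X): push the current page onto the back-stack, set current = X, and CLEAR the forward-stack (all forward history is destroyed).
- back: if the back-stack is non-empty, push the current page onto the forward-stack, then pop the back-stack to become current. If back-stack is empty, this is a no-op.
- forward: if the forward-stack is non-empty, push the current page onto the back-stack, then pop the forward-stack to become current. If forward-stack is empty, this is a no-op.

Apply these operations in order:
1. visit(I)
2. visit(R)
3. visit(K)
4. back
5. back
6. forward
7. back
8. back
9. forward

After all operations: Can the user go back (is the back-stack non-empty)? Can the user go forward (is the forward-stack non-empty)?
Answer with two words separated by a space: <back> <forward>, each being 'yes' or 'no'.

After 1 (visit(I)): cur=I back=1 fwd=0
After 2 (visit(R)): cur=R back=2 fwd=0
After 3 (visit(K)): cur=K back=3 fwd=0
After 4 (back): cur=R back=2 fwd=1
After 5 (back): cur=I back=1 fwd=2
After 6 (forward): cur=R back=2 fwd=1
After 7 (back): cur=I back=1 fwd=2
After 8 (back): cur=HOME back=0 fwd=3
After 9 (forward): cur=I back=1 fwd=2

Answer: yes yes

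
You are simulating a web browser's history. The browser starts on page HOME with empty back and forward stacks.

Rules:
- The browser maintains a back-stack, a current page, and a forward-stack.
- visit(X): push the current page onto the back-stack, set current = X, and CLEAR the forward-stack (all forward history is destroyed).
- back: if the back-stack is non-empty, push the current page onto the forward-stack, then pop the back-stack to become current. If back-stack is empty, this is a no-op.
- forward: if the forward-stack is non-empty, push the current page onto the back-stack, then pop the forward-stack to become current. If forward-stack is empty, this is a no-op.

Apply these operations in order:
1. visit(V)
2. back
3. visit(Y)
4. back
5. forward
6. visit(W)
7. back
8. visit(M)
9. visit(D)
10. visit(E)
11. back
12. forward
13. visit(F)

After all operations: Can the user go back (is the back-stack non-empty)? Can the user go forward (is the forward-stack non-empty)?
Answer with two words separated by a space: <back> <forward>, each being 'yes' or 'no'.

Answer: yes no

Derivation:
After 1 (visit(V)): cur=V back=1 fwd=0
After 2 (back): cur=HOME back=0 fwd=1
After 3 (visit(Y)): cur=Y back=1 fwd=0
After 4 (back): cur=HOME back=0 fwd=1
After 5 (forward): cur=Y back=1 fwd=0
After 6 (visit(W)): cur=W back=2 fwd=0
After 7 (back): cur=Y back=1 fwd=1
After 8 (visit(M)): cur=M back=2 fwd=0
After 9 (visit(D)): cur=D back=3 fwd=0
After 10 (visit(E)): cur=E back=4 fwd=0
After 11 (back): cur=D back=3 fwd=1
After 12 (forward): cur=E back=4 fwd=0
After 13 (visit(F)): cur=F back=5 fwd=0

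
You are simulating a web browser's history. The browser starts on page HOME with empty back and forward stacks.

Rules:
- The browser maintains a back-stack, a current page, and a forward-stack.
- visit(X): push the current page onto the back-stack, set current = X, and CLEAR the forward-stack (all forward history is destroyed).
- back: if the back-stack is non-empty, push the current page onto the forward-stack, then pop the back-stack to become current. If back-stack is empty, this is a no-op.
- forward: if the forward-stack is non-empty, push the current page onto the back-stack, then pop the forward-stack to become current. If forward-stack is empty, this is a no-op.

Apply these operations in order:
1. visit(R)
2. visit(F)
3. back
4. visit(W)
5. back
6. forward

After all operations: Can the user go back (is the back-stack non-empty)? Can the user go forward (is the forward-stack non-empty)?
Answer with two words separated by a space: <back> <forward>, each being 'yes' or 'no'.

After 1 (visit(R)): cur=R back=1 fwd=0
After 2 (visit(F)): cur=F back=2 fwd=0
After 3 (back): cur=R back=1 fwd=1
After 4 (visit(W)): cur=W back=2 fwd=0
After 5 (back): cur=R back=1 fwd=1
After 6 (forward): cur=W back=2 fwd=0

Answer: yes no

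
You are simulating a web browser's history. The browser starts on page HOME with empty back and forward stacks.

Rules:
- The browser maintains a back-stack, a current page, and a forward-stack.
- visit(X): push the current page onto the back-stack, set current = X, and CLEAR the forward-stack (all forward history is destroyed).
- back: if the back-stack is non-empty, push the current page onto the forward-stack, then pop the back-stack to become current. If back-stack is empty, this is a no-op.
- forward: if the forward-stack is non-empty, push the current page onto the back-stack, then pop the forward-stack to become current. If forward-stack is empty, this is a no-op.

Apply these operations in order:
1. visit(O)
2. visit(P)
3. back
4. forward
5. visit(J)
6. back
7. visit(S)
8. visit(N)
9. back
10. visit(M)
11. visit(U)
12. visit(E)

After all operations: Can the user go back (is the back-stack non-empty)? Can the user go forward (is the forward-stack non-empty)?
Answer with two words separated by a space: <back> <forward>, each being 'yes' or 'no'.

Answer: yes no

Derivation:
After 1 (visit(O)): cur=O back=1 fwd=0
After 2 (visit(P)): cur=P back=2 fwd=0
After 3 (back): cur=O back=1 fwd=1
After 4 (forward): cur=P back=2 fwd=0
After 5 (visit(J)): cur=J back=3 fwd=0
After 6 (back): cur=P back=2 fwd=1
After 7 (visit(S)): cur=S back=3 fwd=0
After 8 (visit(N)): cur=N back=4 fwd=0
After 9 (back): cur=S back=3 fwd=1
After 10 (visit(M)): cur=M back=4 fwd=0
After 11 (visit(U)): cur=U back=5 fwd=0
After 12 (visit(E)): cur=E back=6 fwd=0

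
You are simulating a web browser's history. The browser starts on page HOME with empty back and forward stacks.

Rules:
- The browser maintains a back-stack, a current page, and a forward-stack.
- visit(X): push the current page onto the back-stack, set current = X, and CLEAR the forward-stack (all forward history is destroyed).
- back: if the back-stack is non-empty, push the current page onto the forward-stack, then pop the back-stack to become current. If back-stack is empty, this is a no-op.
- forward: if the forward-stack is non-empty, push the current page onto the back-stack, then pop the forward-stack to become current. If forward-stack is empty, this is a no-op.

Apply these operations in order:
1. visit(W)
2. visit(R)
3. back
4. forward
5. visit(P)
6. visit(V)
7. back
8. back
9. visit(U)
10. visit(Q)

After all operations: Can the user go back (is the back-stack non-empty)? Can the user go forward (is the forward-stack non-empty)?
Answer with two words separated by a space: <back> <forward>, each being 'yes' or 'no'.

Answer: yes no

Derivation:
After 1 (visit(W)): cur=W back=1 fwd=0
After 2 (visit(R)): cur=R back=2 fwd=0
After 3 (back): cur=W back=1 fwd=1
After 4 (forward): cur=R back=2 fwd=0
After 5 (visit(P)): cur=P back=3 fwd=0
After 6 (visit(V)): cur=V back=4 fwd=0
After 7 (back): cur=P back=3 fwd=1
After 8 (back): cur=R back=2 fwd=2
After 9 (visit(U)): cur=U back=3 fwd=0
After 10 (visit(Q)): cur=Q back=4 fwd=0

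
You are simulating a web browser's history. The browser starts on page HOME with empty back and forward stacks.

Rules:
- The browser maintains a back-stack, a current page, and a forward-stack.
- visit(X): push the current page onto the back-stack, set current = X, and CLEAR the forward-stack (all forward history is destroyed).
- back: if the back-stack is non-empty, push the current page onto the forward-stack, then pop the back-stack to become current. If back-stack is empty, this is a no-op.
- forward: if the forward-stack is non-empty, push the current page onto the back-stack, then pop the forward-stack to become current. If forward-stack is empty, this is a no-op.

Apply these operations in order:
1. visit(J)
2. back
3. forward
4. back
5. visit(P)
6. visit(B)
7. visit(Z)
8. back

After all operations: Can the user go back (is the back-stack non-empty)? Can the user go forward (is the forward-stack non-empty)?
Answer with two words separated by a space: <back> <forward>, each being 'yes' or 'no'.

After 1 (visit(J)): cur=J back=1 fwd=0
After 2 (back): cur=HOME back=0 fwd=1
After 3 (forward): cur=J back=1 fwd=0
After 4 (back): cur=HOME back=0 fwd=1
After 5 (visit(P)): cur=P back=1 fwd=0
After 6 (visit(B)): cur=B back=2 fwd=0
After 7 (visit(Z)): cur=Z back=3 fwd=0
After 8 (back): cur=B back=2 fwd=1

Answer: yes yes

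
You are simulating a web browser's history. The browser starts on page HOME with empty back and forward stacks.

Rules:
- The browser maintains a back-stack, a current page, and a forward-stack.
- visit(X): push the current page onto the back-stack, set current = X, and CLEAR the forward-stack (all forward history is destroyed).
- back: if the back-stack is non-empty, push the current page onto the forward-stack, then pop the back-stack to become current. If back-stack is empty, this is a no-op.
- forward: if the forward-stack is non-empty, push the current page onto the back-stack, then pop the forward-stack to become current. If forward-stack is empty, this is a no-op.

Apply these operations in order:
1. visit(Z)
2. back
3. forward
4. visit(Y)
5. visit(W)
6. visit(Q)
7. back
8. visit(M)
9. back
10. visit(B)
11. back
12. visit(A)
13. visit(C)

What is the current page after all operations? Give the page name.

After 1 (visit(Z)): cur=Z back=1 fwd=0
After 2 (back): cur=HOME back=0 fwd=1
After 3 (forward): cur=Z back=1 fwd=0
After 4 (visit(Y)): cur=Y back=2 fwd=0
After 5 (visit(W)): cur=W back=3 fwd=0
After 6 (visit(Q)): cur=Q back=4 fwd=0
After 7 (back): cur=W back=3 fwd=1
After 8 (visit(M)): cur=M back=4 fwd=0
After 9 (back): cur=W back=3 fwd=1
After 10 (visit(B)): cur=B back=4 fwd=0
After 11 (back): cur=W back=3 fwd=1
After 12 (visit(A)): cur=A back=4 fwd=0
After 13 (visit(C)): cur=C back=5 fwd=0

Answer: C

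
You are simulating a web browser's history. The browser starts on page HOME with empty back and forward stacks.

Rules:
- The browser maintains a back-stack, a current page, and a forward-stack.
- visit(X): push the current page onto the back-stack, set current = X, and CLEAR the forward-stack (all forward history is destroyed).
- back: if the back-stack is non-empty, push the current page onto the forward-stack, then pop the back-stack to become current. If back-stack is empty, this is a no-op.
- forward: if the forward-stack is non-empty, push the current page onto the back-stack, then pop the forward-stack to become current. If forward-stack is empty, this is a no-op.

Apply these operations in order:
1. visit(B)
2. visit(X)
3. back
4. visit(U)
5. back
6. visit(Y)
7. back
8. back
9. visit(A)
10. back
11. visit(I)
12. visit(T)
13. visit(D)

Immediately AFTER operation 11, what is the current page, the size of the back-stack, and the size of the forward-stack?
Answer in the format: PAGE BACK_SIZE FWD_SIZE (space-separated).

After 1 (visit(B)): cur=B back=1 fwd=0
After 2 (visit(X)): cur=X back=2 fwd=0
After 3 (back): cur=B back=1 fwd=1
After 4 (visit(U)): cur=U back=2 fwd=0
After 5 (back): cur=B back=1 fwd=1
After 6 (visit(Y)): cur=Y back=2 fwd=0
After 7 (back): cur=B back=1 fwd=1
After 8 (back): cur=HOME back=0 fwd=2
After 9 (visit(A)): cur=A back=1 fwd=0
After 10 (back): cur=HOME back=0 fwd=1
After 11 (visit(I)): cur=I back=1 fwd=0

I 1 0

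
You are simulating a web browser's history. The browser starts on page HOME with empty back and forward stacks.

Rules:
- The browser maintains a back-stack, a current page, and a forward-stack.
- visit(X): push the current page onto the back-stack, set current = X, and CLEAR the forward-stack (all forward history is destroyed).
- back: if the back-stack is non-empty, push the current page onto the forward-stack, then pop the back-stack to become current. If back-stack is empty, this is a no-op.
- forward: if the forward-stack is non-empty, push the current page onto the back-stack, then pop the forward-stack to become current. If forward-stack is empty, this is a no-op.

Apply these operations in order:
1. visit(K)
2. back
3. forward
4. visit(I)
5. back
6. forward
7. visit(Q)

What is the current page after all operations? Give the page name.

After 1 (visit(K)): cur=K back=1 fwd=0
After 2 (back): cur=HOME back=0 fwd=1
After 3 (forward): cur=K back=1 fwd=0
After 4 (visit(I)): cur=I back=2 fwd=0
After 5 (back): cur=K back=1 fwd=1
After 6 (forward): cur=I back=2 fwd=0
After 7 (visit(Q)): cur=Q back=3 fwd=0

Answer: Q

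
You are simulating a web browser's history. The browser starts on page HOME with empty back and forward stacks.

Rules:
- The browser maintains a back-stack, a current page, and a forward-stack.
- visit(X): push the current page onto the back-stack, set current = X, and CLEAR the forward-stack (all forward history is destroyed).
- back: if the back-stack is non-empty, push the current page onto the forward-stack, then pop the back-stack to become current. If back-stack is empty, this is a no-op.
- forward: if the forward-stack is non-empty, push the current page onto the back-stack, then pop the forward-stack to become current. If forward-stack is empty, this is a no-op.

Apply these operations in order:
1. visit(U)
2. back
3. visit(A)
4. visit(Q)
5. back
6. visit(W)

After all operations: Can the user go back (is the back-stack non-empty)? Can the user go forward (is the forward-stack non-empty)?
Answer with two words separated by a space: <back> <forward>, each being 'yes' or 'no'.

After 1 (visit(U)): cur=U back=1 fwd=0
After 2 (back): cur=HOME back=0 fwd=1
After 3 (visit(A)): cur=A back=1 fwd=0
After 4 (visit(Q)): cur=Q back=2 fwd=0
After 5 (back): cur=A back=1 fwd=1
After 6 (visit(W)): cur=W back=2 fwd=0

Answer: yes no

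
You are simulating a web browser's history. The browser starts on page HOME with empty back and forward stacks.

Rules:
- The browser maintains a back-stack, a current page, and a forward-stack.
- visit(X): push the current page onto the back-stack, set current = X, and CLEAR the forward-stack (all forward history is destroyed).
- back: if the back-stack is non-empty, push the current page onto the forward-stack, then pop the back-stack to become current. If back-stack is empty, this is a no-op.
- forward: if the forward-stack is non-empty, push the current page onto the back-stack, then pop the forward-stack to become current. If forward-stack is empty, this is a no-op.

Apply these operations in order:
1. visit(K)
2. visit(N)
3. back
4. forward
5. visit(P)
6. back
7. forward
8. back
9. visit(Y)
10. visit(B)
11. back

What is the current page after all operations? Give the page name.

Answer: Y

Derivation:
After 1 (visit(K)): cur=K back=1 fwd=0
After 2 (visit(N)): cur=N back=2 fwd=0
After 3 (back): cur=K back=1 fwd=1
After 4 (forward): cur=N back=2 fwd=0
After 5 (visit(P)): cur=P back=3 fwd=0
After 6 (back): cur=N back=2 fwd=1
After 7 (forward): cur=P back=3 fwd=0
After 8 (back): cur=N back=2 fwd=1
After 9 (visit(Y)): cur=Y back=3 fwd=0
After 10 (visit(B)): cur=B back=4 fwd=0
After 11 (back): cur=Y back=3 fwd=1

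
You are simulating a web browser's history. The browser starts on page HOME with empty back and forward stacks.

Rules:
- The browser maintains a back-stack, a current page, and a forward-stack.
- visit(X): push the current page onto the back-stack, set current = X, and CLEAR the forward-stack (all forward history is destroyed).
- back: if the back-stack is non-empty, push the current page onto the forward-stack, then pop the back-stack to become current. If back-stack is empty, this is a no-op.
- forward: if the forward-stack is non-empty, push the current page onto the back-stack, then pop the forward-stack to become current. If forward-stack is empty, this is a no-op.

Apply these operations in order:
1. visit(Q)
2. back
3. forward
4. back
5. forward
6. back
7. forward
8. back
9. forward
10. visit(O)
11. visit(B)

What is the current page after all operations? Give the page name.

After 1 (visit(Q)): cur=Q back=1 fwd=0
After 2 (back): cur=HOME back=0 fwd=1
After 3 (forward): cur=Q back=1 fwd=0
After 4 (back): cur=HOME back=0 fwd=1
After 5 (forward): cur=Q back=1 fwd=0
After 6 (back): cur=HOME back=0 fwd=1
After 7 (forward): cur=Q back=1 fwd=0
After 8 (back): cur=HOME back=0 fwd=1
After 9 (forward): cur=Q back=1 fwd=0
After 10 (visit(O)): cur=O back=2 fwd=0
After 11 (visit(B)): cur=B back=3 fwd=0

Answer: B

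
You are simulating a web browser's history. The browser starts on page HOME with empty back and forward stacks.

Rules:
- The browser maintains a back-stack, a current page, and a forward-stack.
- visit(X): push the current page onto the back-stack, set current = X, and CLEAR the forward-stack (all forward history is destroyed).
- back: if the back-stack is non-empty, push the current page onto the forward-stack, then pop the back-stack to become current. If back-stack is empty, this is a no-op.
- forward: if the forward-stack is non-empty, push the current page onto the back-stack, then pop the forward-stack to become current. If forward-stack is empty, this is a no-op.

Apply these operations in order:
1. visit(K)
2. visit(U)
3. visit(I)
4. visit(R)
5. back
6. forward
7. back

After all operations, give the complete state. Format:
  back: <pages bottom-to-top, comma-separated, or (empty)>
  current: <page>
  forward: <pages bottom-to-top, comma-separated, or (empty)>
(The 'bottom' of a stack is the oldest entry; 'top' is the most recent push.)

After 1 (visit(K)): cur=K back=1 fwd=0
After 2 (visit(U)): cur=U back=2 fwd=0
After 3 (visit(I)): cur=I back=3 fwd=0
After 4 (visit(R)): cur=R back=4 fwd=0
After 5 (back): cur=I back=3 fwd=1
After 6 (forward): cur=R back=4 fwd=0
After 7 (back): cur=I back=3 fwd=1

Answer: back: HOME,K,U
current: I
forward: R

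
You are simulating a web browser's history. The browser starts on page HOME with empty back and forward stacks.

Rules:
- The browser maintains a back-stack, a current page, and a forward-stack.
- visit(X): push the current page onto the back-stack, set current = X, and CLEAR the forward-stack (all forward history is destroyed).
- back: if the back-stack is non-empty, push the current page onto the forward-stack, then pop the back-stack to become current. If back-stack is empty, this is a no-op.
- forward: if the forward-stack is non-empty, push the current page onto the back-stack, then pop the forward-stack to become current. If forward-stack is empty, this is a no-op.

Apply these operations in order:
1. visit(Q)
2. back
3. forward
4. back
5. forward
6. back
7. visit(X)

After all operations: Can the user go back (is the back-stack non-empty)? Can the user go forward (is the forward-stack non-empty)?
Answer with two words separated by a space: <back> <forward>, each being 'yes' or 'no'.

Answer: yes no

Derivation:
After 1 (visit(Q)): cur=Q back=1 fwd=0
After 2 (back): cur=HOME back=0 fwd=1
After 3 (forward): cur=Q back=1 fwd=0
After 4 (back): cur=HOME back=0 fwd=1
After 5 (forward): cur=Q back=1 fwd=0
After 6 (back): cur=HOME back=0 fwd=1
After 7 (visit(X)): cur=X back=1 fwd=0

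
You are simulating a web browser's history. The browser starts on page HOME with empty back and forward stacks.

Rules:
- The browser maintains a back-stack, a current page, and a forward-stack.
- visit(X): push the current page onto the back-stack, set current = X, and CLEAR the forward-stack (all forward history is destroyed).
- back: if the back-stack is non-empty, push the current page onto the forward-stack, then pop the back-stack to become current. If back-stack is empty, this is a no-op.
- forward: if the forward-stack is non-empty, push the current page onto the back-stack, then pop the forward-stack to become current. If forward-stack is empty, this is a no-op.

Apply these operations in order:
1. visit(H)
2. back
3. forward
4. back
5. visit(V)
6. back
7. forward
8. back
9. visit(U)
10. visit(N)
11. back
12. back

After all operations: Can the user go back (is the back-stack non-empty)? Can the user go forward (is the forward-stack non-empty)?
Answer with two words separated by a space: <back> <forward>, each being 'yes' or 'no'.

After 1 (visit(H)): cur=H back=1 fwd=0
After 2 (back): cur=HOME back=0 fwd=1
After 3 (forward): cur=H back=1 fwd=0
After 4 (back): cur=HOME back=0 fwd=1
After 5 (visit(V)): cur=V back=1 fwd=0
After 6 (back): cur=HOME back=0 fwd=1
After 7 (forward): cur=V back=1 fwd=0
After 8 (back): cur=HOME back=0 fwd=1
After 9 (visit(U)): cur=U back=1 fwd=0
After 10 (visit(N)): cur=N back=2 fwd=0
After 11 (back): cur=U back=1 fwd=1
After 12 (back): cur=HOME back=0 fwd=2

Answer: no yes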